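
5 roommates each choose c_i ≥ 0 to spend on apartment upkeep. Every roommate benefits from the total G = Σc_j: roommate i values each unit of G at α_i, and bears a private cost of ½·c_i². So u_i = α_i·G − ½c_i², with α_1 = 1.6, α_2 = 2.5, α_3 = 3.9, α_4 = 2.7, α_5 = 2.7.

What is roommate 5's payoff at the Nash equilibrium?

32.535

Roommate i's FOC: ∂u_i/∂c_i = α_i − c_i = 0, so c_i* = α_i.
NE contributions = (1.6, 2.5, 3.9, 2.7, 2.7); G = 13.4.
u_5 = α_5·G − ½·(c_5)² = 2.7·13.4 − ½·2.7² = 32.535.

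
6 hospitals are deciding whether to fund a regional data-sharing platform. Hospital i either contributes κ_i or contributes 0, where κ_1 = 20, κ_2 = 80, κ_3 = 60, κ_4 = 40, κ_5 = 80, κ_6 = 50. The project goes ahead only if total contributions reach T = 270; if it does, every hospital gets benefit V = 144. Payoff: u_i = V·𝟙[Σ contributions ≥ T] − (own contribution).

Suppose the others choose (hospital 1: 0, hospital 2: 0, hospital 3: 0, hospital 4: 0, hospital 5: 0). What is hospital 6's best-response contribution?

0

Others' total = 0. Even contributing 50 gives 50 < 270: no benefit either way.
Best response: 0.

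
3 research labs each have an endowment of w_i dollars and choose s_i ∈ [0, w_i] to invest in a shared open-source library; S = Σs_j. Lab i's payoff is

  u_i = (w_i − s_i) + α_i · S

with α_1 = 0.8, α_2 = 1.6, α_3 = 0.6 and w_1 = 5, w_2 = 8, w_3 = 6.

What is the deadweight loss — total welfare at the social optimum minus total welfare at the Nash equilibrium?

22

∂u_i/∂s_i = α_i − 1, so lab i contributes w_i if α_i > 1, else 0.
α_i > 1 for i ∈ {2}; NE contributions (0, 8, 0), S = 8.
W^NE = Σw_i − S^NE + (Σα_i)·S^NE = 19 + 2·8 = 35.
Planner: ∂(Σu_j)/∂s_i = Σα_j − 1 = 2 > 0, so everyone contributes w_i; S^SO = 19, W^SO = 19 + 2·19 = 57.
Deadweight loss = 22.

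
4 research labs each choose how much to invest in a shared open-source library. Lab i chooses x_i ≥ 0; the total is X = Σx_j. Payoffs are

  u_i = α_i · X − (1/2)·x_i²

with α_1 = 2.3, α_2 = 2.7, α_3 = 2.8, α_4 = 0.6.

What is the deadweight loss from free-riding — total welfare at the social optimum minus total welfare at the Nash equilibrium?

80.95

Lab i's FOC: ∂u_i/∂x_i = α_i − x_i = 0, so x_i* = α_i.
NE contributions = (2.3, 2.7, 2.8, 0.6); X = 8.4.
W^NE = (Σα)·X − ½Σα_i² = 8.4² − ½·20.78 = 60.17.
Planner sets x_i = Σα_j = 8.4 for every i, so X^SO = 4·8.4 = 33.6.
W^SO = (Σα)·X^SO − ½·4·(Σα)² = (4/2)·8.4² = 141.12.
Deadweight loss = W^SO − W^NE = 80.95.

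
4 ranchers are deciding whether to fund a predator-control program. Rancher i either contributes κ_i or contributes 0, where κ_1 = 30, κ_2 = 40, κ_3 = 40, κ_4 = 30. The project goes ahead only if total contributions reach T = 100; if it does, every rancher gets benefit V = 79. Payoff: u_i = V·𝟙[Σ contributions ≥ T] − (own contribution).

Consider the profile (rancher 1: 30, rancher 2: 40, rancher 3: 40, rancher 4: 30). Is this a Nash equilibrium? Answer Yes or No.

No

Total = 140 ≥ 100: provided.
Rancher 1 (pledges 30, payoff 49): dropping to 0 → total 110, payoff 79. Profitable deviation.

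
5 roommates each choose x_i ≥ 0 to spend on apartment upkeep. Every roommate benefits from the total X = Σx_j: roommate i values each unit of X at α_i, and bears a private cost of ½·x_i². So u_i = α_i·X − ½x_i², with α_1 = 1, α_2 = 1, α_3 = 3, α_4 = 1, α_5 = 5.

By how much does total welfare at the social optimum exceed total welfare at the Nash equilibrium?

Roommate i's FOC: ∂u_i/∂x_i = α_i − x_i = 0, so x_i* = α_i.
NE contributions = (1, 1, 3, 1, 5); X = 11.
W^NE = (Σα)·X − ½Σα_i² = 11² − ½·37 = 102.5.
Planner sets x_i = Σα_j = 11 for every i, so X^SO = 5·11 = 55.
W^SO = (Σα)·X^SO − ½·5·(Σα)² = (5/2)·11² = 302.5.
Deadweight loss = W^SO − W^NE = 200.

200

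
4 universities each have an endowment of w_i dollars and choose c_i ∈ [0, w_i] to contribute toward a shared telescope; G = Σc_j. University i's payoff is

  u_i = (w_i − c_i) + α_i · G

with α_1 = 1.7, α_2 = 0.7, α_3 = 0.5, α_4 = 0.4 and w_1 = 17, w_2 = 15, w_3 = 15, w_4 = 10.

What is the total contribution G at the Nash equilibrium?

∂u_i/∂c_i = α_i − 1, so university i contributes w_i if α_i > 1, else 0.
α_i > 1 for i ∈ {1}; NE contributions (17, 0, 0, 0), G = 17.

17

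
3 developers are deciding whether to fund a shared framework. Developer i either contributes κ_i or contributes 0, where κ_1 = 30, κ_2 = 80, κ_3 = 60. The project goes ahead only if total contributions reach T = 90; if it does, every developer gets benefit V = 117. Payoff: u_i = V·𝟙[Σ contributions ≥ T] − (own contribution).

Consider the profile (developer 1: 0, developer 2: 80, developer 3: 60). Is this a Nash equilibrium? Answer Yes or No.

Total = 140 ≥ 90: provided.
Developer 1 (pledges 0, payoff 117): pledging 30 → total 170, payoff 87. No gain.
Developer 2 (pledges 80, payoff 37): dropping to 0 → total 60, payoff 0. No gain.
Developer 3 (pledges 60, payoff 57): dropping to 0 → total 80, payoff 0. No gain.

Yes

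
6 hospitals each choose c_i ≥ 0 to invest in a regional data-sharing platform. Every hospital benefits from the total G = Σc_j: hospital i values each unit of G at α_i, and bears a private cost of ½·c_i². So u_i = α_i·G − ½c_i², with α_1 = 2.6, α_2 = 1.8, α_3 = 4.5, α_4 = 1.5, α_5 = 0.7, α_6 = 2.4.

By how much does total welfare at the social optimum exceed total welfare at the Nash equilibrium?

Hospital i's FOC: ∂u_i/∂c_i = α_i − c_i = 0, so c_i* = α_i.
NE contributions = (2.6, 1.8, 4.5, 1.5, 0.7, 2.4); G = 13.5.
W^NE = (Σα)·G − ½Σα_i² = 13.5² − ½·38.75 = 162.875.
Planner sets c_i = Σα_j = 13.5 for every i, so G^SO = 6·13.5 = 81.
W^SO = (Σα)·G^SO − ½·6·(Σα)² = (6/2)·13.5² = 546.75.
Deadweight loss = W^SO − W^NE = 383.875.

383.875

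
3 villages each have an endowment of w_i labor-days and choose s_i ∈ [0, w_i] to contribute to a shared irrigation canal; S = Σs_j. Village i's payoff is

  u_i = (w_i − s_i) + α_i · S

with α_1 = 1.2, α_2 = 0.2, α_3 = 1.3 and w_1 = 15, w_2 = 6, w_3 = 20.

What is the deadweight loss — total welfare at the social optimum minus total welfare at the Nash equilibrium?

10.2

∂u_i/∂s_i = α_i − 1, so village i contributes w_i if α_i > 1, else 0.
α_i > 1 for i ∈ {1, 3}; NE contributions (15, 0, 20), S = 35.
W^NE = Σw_i − S^NE + (Σα_i)·S^NE = 41 + 1.7·35 = 100.5.
Planner: ∂(Σu_j)/∂s_i = Σα_j − 1 = 1.7 > 0, so everyone contributes w_i; S^SO = 41, W^SO = 41 + 1.7·41 = 110.7.
Deadweight loss = 10.2.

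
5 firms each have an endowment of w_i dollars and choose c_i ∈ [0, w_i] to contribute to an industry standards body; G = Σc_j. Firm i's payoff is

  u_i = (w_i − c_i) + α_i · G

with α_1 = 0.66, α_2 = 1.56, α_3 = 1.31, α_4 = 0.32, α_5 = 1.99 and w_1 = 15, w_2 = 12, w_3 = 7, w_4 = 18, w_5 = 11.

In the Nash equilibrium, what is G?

∂u_i/∂c_i = α_i − 1, so firm i contributes w_i if α_i > 1, else 0.
α_i > 1 for i ∈ {2, 3, 5}; NE contributions (0, 12, 7, 0, 11), G = 30.

30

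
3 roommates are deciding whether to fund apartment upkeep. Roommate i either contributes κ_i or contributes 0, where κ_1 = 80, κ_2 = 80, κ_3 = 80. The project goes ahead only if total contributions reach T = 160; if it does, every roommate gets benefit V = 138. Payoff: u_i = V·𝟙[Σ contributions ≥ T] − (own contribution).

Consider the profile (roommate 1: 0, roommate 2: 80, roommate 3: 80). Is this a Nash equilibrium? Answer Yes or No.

Yes

Total = 160 ≥ 160: provided.
Roommate 1 (pledges 0, payoff 138): pledging 80 → total 240, payoff 58. No gain.
Roommate 2 (pledges 80, payoff 58): dropping to 0 → total 80, payoff 0. No gain.
Roommate 3 (pledges 80, payoff 58): dropping to 0 → total 80, payoff 0. No gain.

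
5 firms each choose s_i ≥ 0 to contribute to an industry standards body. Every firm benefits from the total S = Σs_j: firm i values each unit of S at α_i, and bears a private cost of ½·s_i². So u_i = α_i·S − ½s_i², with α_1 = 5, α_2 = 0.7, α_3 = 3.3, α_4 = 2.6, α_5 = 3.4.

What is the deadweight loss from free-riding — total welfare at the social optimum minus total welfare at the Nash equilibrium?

Firm i's FOC: ∂u_i/∂s_i = α_i − s_i = 0, so s_i* = α_i.
NE contributions = (5, 0.7, 3.3, 2.6, 3.4); S = 15.
W^NE = (Σα)·S − ½Σα_i² = 15² − ½·54.7 = 197.65.
Planner sets s_i = Σα_j = 15 for every i, so S^SO = 5·15 = 75.
W^SO = (Σα)·S^SO − ½·5·(Σα)² = (5/2)·15² = 562.5.
Deadweight loss = W^SO − W^NE = 364.85.

364.85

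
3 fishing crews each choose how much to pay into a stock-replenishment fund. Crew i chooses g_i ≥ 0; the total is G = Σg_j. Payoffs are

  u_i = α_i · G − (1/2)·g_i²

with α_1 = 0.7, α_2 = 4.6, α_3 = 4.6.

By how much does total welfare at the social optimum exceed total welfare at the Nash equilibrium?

70.41

Crew i's FOC: ∂u_i/∂g_i = α_i − g_i = 0, so g_i* = α_i.
NE contributions = (0.7, 4.6, 4.6); G = 9.9.
W^NE = (Σα)·G − ½Σα_i² = 9.9² − ½·42.81 = 76.605.
Planner sets g_i = Σα_j = 9.9 for every i, so G^SO = 3·9.9 = 29.7.
W^SO = (Σα)·G^SO − ½·3·(Σα)² = (3/2)·9.9² = 147.015.
Deadweight loss = W^SO − W^NE = 70.41.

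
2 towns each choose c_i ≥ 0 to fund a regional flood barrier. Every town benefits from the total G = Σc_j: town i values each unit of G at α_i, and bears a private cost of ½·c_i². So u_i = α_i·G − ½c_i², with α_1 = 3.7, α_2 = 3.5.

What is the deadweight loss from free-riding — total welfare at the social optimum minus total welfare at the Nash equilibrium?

Town i's FOC: ∂u_i/∂c_i = α_i − c_i = 0, so c_i* = α_i.
NE contributions = (3.7, 3.5); G = 7.2.
W^NE = (Σα)·G − ½Σα_i² = 7.2² − ½·25.94 = 38.87.
Planner sets c_i = Σα_j = 7.2 for every i, so G^SO = 2·7.2 = 14.4.
W^SO = (Σα)·G^SO − ½·2·(Σα)² = (2/2)·7.2² = 51.84.
Deadweight loss = W^SO − W^NE = 12.97.

12.97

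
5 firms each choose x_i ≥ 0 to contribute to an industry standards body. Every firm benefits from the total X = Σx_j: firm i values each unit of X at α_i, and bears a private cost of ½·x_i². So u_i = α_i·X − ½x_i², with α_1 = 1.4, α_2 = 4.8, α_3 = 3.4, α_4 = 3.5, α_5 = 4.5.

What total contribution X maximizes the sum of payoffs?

Planner FOC: ∂(Σu_j)/∂x_i = (Σα_j) − x_i = 0, so x_i^SO = Σα_j = 17.6 for every i; X^SO = 88.

88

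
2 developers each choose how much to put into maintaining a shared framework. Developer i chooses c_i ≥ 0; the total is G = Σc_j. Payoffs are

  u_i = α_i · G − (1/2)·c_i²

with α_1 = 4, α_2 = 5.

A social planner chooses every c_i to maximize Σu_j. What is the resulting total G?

18

Planner FOC: ∂(Σu_j)/∂c_i = (Σα_j) − c_i = 0, so c_i^SO = Σα_j = 9 for every i; G^SO = 18.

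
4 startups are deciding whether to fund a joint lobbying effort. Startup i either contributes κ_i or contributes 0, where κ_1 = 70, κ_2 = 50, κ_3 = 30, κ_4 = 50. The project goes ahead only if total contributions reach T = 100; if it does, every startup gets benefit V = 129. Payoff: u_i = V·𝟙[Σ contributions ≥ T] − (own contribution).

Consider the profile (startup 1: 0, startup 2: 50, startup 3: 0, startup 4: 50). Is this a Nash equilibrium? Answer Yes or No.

Yes

Total = 100 ≥ 100: provided.
Startup 1 (pledges 0, payoff 129): pledging 70 → total 170, payoff 59. No gain.
Startup 2 (pledges 50, payoff 79): dropping to 0 → total 50, payoff 0. No gain.
Startup 3 (pledges 0, payoff 129): pledging 30 → total 130, payoff 99. No gain.
Startup 4 (pledges 50, payoff 79): dropping to 0 → total 50, payoff 0. No gain.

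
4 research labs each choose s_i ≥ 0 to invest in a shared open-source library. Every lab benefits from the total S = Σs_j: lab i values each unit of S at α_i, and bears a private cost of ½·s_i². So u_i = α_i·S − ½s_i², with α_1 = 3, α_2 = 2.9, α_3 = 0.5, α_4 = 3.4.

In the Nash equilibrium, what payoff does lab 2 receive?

Lab i's FOC: ∂u_i/∂s_i = α_i − s_i = 0, so s_i* = α_i.
NE contributions = (3, 2.9, 0.5, 3.4); S = 9.8.
u_2 = α_2·S − ½·(s_2)² = 2.9·9.8 − ½·2.9² = 24.215.

24.215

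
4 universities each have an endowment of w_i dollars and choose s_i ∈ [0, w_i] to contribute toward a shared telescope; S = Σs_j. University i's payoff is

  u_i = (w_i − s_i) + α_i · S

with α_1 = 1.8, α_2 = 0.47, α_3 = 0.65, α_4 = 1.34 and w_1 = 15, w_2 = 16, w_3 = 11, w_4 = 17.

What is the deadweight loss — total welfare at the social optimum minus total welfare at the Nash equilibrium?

88.02

∂u_i/∂s_i = α_i − 1, so university i contributes w_i if α_i > 1, else 0.
α_i > 1 for i ∈ {1, 4}; NE contributions (15, 0, 0, 17), S = 32.
W^NE = Σw_i − S^NE + (Σα_i)·S^NE = 59 + 3.26·32 = 163.32.
Planner: ∂(Σu_j)/∂s_i = Σα_j − 1 = 3.26 > 0, so everyone contributes w_i; S^SO = 59, W^SO = 59 + 3.26·59 = 251.34.
Deadweight loss = 88.02.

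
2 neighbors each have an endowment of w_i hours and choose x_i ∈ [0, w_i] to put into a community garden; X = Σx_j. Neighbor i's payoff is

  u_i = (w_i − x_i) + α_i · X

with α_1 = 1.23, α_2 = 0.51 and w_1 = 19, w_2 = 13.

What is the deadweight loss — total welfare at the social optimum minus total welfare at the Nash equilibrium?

∂u_i/∂x_i = α_i − 1, so neighbor i contributes w_i if α_i > 1, else 0.
α_i > 1 for i ∈ {1}; NE contributions (19, 0), X = 19.
W^NE = Σw_i − X^NE + (Σα_i)·X^NE = 32 + 0.74·19 = 46.06.
Planner: ∂(Σu_j)/∂x_i = Σα_j − 1 = 0.74 > 0, so everyone contributes w_i; X^SO = 32, W^SO = 32 + 0.74·32 = 55.68.
Deadweight loss = 9.62.

9.62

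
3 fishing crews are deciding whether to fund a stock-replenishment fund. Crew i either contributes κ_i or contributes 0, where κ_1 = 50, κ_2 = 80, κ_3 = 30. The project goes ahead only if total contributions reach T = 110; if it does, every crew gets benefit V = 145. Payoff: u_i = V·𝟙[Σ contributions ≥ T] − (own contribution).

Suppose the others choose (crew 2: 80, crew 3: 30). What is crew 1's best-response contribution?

Others' total = 110 ≥ 110; contributing adds cost 50 for no extra benefit.
Best response: 0.

0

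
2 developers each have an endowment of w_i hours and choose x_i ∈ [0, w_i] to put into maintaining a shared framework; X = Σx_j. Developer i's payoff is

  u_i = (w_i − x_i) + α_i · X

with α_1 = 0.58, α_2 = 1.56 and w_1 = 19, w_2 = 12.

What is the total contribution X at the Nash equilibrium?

∂u_i/∂x_i = α_i − 1, so developer i contributes w_i if α_i > 1, else 0.
α_i > 1 for i ∈ {2}; NE contributions (0, 12), X = 12.

12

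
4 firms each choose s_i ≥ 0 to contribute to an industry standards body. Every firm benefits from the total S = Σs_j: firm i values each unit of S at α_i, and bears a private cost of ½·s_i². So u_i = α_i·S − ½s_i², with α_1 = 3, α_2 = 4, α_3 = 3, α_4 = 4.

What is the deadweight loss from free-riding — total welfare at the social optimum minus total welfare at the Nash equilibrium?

Firm i's FOC: ∂u_i/∂s_i = α_i − s_i = 0, so s_i* = α_i.
NE contributions = (3, 4, 3, 4); S = 14.
W^NE = (Σα)·S − ½Σα_i² = 14² − ½·50 = 171.
Planner sets s_i = Σα_j = 14 for every i, so S^SO = 4·14 = 56.
W^SO = (Σα)·S^SO − ½·4·(Σα)² = (4/2)·14² = 392.
Deadweight loss = W^SO − W^NE = 221.

221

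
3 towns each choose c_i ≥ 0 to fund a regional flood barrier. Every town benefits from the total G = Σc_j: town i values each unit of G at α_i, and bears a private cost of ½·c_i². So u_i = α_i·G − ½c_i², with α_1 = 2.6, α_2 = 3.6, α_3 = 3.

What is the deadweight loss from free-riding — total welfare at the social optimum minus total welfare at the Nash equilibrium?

56.68

Town i's FOC: ∂u_i/∂c_i = α_i − c_i = 0, so c_i* = α_i.
NE contributions = (2.6, 3.6, 3); G = 9.2.
W^NE = (Σα)·G − ½Σα_i² = 9.2² − ½·28.72 = 70.28.
Planner sets c_i = Σα_j = 9.2 for every i, so G^SO = 3·9.2 = 27.6.
W^SO = (Σα)·G^SO − ½·3·(Σα)² = (3/2)·9.2² = 126.96.
Deadweight loss = W^SO − W^NE = 56.68.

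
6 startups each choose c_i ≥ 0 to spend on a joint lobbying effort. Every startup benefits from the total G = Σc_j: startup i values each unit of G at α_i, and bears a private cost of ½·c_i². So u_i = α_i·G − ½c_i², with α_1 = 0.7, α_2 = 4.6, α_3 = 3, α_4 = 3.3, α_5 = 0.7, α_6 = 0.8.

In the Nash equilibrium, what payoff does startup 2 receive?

Startup i's FOC: ∂u_i/∂c_i = α_i − c_i = 0, so c_i* = α_i.
NE contributions = (0.7, 4.6, 3, 3.3, 0.7, 0.8); G = 13.1.
u_2 = α_2·G − ½·(c_2)² = 4.6·13.1 − ½·4.6² = 49.68.

49.68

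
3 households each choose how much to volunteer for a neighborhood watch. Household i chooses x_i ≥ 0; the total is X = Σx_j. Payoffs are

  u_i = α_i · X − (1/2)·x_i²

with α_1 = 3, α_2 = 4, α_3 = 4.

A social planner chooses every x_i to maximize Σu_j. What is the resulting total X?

Planner FOC: ∂(Σu_j)/∂x_i = (Σα_j) − x_i = 0, so x_i^SO = Σα_j = 11 for every i; X^SO = 33.

33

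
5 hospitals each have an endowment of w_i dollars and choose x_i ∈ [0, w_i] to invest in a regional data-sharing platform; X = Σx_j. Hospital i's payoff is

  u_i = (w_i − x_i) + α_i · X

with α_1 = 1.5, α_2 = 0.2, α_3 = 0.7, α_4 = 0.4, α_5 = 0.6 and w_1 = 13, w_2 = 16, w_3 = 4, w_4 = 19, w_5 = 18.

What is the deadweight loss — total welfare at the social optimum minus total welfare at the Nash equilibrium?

∂u_i/∂x_i = α_i − 1, so hospital i contributes w_i if α_i > 1, else 0.
α_i > 1 for i ∈ {1}; NE contributions (13, 0, 0, 0, 0), X = 13.
W^NE = Σw_i − X^NE + (Σα_i)·X^NE = 70 + 2.4·13 = 101.2.
Planner: ∂(Σu_j)/∂x_i = Σα_j − 1 = 2.4 > 0, so everyone contributes w_i; X^SO = 70, W^SO = 70 + 2.4·70 = 238.
Deadweight loss = 136.8.

136.8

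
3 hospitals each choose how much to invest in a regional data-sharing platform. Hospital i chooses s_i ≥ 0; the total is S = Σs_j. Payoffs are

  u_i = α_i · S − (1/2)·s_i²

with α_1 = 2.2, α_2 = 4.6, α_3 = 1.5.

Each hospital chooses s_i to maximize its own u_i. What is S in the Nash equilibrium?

Hospital i's FOC: ∂u_i/∂s_i = α_i − s_i = 0, so s_i* = α_i.
NE contributions = (2.2, 4.6, 1.5); S = 8.3.

8.3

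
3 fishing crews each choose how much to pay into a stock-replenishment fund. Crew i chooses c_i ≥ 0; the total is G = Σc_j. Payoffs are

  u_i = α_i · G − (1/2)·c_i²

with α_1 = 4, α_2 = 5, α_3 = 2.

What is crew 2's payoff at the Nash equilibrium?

42.5

Crew i's FOC: ∂u_i/∂c_i = α_i − c_i = 0, so c_i* = α_i.
NE contributions = (4, 5, 2); G = 11.
u_2 = α_2·G − ½·(c_2)² = 5·11 − ½·5² = 42.5.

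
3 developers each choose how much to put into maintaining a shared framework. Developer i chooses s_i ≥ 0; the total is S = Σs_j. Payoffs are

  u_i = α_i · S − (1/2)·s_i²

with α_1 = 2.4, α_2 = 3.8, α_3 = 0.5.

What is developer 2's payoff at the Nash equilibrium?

Developer i's FOC: ∂u_i/∂s_i = α_i − s_i = 0, so s_i* = α_i.
NE contributions = (2.4, 3.8, 0.5); S = 6.7.
u_2 = α_2·S − ½·(s_2)² = 3.8·6.7 − ½·3.8² = 18.24.

18.24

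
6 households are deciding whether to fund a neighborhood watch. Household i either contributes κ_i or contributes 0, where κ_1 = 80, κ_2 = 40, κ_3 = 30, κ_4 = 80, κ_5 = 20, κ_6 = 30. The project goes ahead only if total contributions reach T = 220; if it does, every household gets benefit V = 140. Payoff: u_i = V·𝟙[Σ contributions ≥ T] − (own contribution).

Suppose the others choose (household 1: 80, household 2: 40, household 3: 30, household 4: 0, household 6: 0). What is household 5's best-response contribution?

0

Others' total = 150. Even contributing 20 gives 170 < 220: no benefit either way.
Best response: 0.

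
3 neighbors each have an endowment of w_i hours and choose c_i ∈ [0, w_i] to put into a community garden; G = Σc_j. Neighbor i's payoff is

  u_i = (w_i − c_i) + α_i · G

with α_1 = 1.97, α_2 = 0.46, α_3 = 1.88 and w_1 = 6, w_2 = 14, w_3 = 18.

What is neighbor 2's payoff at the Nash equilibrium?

25.04

∂u_i/∂c_i = α_i − 1, so neighbor i contributes w_i if α_i > 1, else 0.
α_i > 1 for i ∈ {1, 3}; NE contributions (6, 0, 18), G = 24.
u_2 = (14 − 0) + 0.46·24 = 25.04.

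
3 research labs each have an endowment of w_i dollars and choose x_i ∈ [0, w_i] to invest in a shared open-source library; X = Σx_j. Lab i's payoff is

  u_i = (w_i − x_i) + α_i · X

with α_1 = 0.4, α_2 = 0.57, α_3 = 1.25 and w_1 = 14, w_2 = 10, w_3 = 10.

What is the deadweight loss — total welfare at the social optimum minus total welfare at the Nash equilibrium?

29.28

∂u_i/∂x_i = α_i − 1, so lab i contributes w_i if α_i > 1, else 0.
α_i > 1 for i ∈ {3}; NE contributions (0, 0, 10), X = 10.
W^NE = Σw_i − X^NE + (Σα_i)·X^NE = 34 + 1.22·10 = 46.2.
Planner: ∂(Σu_j)/∂x_i = Σα_j − 1 = 1.22 > 0, so everyone contributes w_i; X^SO = 34, W^SO = 34 + 1.22·34 = 75.48.
Deadweight loss = 29.28.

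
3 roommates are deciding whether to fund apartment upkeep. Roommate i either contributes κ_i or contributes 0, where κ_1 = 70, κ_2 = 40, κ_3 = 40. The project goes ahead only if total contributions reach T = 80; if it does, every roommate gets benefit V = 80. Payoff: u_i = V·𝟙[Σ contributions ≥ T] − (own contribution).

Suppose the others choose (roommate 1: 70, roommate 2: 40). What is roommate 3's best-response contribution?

0

Others' total = 110 ≥ 80; contributing adds cost 40 for no extra benefit.
Best response: 0.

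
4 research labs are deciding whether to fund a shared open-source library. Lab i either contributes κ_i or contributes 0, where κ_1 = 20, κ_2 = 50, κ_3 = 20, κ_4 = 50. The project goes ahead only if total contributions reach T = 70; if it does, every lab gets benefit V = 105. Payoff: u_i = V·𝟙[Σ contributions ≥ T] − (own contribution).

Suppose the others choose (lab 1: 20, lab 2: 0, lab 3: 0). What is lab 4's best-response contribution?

50

Others' total = 20. Contributing 50 brings total to 70 ≥ 70: gain V − κ_4 = 55.
Best response: 50.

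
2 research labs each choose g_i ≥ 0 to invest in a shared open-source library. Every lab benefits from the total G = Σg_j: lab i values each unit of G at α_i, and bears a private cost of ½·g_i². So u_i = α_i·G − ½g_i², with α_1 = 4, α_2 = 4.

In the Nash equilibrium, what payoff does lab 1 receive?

24

Lab i's FOC: ∂u_i/∂g_i = α_i − g_i = 0, so g_i* = α_i.
NE contributions = (4, 4); G = 8.
u_1 = α_1·G − ½·(g_1)² = 4·8 − ½·4² = 24.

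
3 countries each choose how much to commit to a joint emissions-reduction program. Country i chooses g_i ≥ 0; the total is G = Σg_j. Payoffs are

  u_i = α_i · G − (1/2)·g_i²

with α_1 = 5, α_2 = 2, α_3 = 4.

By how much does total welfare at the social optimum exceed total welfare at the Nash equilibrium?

83

Country i's FOC: ∂u_i/∂g_i = α_i − g_i = 0, so g_i* = α_i.
NE contributions = (5, 2, 4); G = 11.
W^NE = (Σα)·G − ½Σα_i² = 11² − ½·45 = 98.5.
Planner sets g_i = Σα_j = 11 for every i, so G^SO = 3·11 = 33.
W^SO = (Σα)·G^SO − ½·3·(Σα)² = (3/2)·11² = 181.5.
Deadweight loss = W^SO − W^NE = 83.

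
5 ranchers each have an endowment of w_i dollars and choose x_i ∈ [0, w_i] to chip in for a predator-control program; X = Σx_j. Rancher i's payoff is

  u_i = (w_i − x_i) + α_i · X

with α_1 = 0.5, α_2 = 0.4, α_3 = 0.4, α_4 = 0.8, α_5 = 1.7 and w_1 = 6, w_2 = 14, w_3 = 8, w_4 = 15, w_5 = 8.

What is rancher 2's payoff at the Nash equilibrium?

17.2

∂u_i/∂x_i = α_i − 1, so rancher i contributes w_i if α_i > 1, else 0.
α_i > 1 for i ∈ {5}; NE contributions (0, 0, 0, 0, 8), X = 8.
u_2 = (14 − 0) + 0.4·8 = 17.2.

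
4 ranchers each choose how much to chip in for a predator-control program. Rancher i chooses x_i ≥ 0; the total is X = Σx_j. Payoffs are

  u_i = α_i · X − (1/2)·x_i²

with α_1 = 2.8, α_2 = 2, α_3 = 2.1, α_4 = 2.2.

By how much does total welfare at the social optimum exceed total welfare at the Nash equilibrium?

Rancher i's FOC: ∂u_i/∂x_i = α_i − x_i = 0, so x_i* = α_i.
NE contributions = (2.8, 2, 2.1, 2.2); X = 9.1.
W^NE = (Σα)·X − ½Σα_i² = 9.1² − ½·21.09 = 72.265.
Planner sets x_i = Σα_j = 9.1 for every i, so X^SO = 4·9.1 = 36.4.
W^SO = (Σα)·X^SO − ½·4·(Σα)² = (4/2)·9.1² = 165.62.
Deadweight loss = W^SO − W^NE = 93.355.

93.355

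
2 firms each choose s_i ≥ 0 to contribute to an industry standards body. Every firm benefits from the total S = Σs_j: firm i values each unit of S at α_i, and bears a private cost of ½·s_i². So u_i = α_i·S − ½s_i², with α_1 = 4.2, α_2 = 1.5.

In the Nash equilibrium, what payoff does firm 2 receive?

7.425

Firm i's FOC: ∂u_i/∂s_i = α_i − s_i = 0, so s_i* = α_i.
NE contributions = (4.2, 1.5); S = 5.7.
u_2 = α_2·S − ½·(s_2)² = 1.5·5.7 − ½·1.5² = 7.425.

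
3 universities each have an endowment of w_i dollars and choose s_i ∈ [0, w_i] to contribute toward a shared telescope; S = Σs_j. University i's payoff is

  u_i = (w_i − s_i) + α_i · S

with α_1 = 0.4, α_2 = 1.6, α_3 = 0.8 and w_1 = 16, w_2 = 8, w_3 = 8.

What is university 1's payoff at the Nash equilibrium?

∂u_i/∂s_i = α_i − 1, so university i contributes w_i if α_i > 1, else 0.
α_i > 1 for i ∈ {2}; NE contributions (0, 8, 0), S = 8.
u_1 = (16 − 0) + 0.4·8 = 19.2.

19.2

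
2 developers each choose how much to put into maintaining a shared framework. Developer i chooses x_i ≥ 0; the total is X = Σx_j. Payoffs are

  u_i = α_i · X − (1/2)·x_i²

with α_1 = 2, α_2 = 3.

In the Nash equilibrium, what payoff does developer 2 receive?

10.5

Developer i's FOC: ∂u_i/∂x_i = α_i − x_i = 0, so x_i* = α_i.
NE contributions = (2, 3); X = 5.
u_2 = α_2·X − ½·(x_2)² = 3·5 − ½·3² = 10.5.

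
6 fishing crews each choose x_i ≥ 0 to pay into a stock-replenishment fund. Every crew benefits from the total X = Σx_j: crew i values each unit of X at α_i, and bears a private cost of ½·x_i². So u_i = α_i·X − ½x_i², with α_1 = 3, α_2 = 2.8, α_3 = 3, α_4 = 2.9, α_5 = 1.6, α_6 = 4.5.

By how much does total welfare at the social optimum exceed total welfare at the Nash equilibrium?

662.21

Crew i's FOC: ∂u_i/∂x_i = α_i − x_i = 0, so x_i* = α_i.
NE contributions = (3, 2.8, 3, 2.9, 1.6, 4.5); X = 17.8.
W^NE = (Σα)·X − ½Σα_i² = 17.8² − ½·57.06 = 288.31.
Planner sets x_i = Σα_j = 17.8 for every i, so X^SO = 6·17.8 = 106.8.
W^SO = (Σα)·X^SO − ½·6·(Σα)² = (6/2)·17.8² = 950.52.
Deadweight loss = W^SO − W^NE = 662.21.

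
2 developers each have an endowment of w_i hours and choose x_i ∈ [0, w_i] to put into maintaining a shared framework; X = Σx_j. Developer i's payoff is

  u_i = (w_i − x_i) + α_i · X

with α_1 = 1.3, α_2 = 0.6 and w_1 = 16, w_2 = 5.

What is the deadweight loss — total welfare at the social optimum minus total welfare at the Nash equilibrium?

4.5

∂u_i/∂x_i = α_i − 1, so developer i contributes w_i if α_i > 1, else 0.
α_i > 1 for i ∈ {1}; NE contributions (16, 0), X = 16.
W^NE = Σw_i − X^NE + (Σα_i)·X^NE = 21 + 0.9·16 = 35.4.
Planner: ∂(Σu_j)/∂x_i = Σα_j − 1 = 0.9 > 0, so everyone contributes w_i; X^SO = 21, W^SO = 21 + 0.9·21 = 39.9.
Deadweight loss = 4.5.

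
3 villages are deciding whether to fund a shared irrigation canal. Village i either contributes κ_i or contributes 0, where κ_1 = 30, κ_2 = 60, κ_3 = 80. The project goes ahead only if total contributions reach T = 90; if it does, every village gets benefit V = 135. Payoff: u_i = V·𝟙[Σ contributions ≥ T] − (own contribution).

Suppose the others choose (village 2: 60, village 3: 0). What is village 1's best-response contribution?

Others' total = 60. Contributing 30 brings total to 90 ≥ 90: gain V − κ_1 = 105.
Best response: 30.

30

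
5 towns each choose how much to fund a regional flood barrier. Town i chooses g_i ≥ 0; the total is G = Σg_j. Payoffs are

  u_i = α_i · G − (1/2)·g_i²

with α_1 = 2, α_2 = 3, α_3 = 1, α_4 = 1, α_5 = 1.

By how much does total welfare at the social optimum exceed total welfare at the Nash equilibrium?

104

Town i's FOC: ∂u_i/∂g_i = α_i − g_i = 0, so g_i* = α_i.
NE contributions = (2, 3, 1, 1, 1); G = 8.
W^NE = (Σα)·G − ½Σα_i² = 8² − ½·16 = 56.
Planner sets g_i = Σα_j = 8 for every i, so G^SO = 5·8 = 40.
W^SO = (Σα)·G^SO − ½·5·(Σα)² = (5/2)·8² = 160.
Deadweight loss = W^SO − W^NE = 104.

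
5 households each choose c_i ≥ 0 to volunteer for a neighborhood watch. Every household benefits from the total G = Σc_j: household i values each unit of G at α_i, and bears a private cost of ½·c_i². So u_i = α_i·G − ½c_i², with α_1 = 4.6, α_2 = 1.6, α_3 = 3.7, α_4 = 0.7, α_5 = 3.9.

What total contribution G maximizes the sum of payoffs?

Planner FOC: ∂(Σu_j)/∂c_i = (Σα_j) − c_i = 0, so c_i^SO = Σα_j = 14.5 for every i; G^SO = 72.5.

72.5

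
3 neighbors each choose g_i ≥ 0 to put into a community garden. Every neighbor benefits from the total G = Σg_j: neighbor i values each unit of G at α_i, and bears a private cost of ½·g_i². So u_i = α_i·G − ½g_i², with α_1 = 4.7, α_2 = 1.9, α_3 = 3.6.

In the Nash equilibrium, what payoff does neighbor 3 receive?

30.24

Neighbor i's FOC: ∂u_i/∂g_i = α_i − g_i = 0, so g_i* = α_i.
NE contributions = (4.7, 1.9, 3.6); G = 10.2.
u_3 = α_3·G − ½·(g_3)² = 3.6·10.2 − ½·3.6² = 30.24.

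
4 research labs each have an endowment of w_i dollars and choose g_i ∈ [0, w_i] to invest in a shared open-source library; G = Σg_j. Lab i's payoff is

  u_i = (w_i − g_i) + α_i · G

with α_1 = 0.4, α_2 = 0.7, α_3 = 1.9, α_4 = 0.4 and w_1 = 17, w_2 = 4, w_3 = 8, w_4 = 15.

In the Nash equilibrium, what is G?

∂u_i/∂g_i = α_i − 1, so lab i contributes w_i if α_i > 1, else 0.
α_i > 1 for i ∈ {3}; NE contributions (0, 0, 8, 0), G = 8.

8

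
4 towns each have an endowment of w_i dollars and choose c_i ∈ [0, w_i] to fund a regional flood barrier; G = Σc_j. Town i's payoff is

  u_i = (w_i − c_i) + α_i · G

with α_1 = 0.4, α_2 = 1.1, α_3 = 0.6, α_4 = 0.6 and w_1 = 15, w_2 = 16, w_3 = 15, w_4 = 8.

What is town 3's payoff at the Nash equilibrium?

24.6

∂u_i/∂c_i = α_i − 1, so town i contributes w_i if α_i > 1, else 0.
α_i > 1 for i ∈ {2}; NE contributions (0, 16, 0, 0), G = 16.
u_3 = (15 − 0) + 0.6·16 = 24.6.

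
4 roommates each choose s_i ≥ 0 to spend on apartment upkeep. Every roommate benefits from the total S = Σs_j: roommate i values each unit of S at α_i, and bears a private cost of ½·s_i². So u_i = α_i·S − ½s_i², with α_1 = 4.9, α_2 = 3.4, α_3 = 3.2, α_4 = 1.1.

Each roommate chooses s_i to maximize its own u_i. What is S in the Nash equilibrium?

12.6

Roommate i's FOC: ∂u_i/∂s_i = α_i − s_i = 0, so s_i* = α_i.
NE contributions = (4.9, 3.4, 3.2, 1.1); S = 12.6.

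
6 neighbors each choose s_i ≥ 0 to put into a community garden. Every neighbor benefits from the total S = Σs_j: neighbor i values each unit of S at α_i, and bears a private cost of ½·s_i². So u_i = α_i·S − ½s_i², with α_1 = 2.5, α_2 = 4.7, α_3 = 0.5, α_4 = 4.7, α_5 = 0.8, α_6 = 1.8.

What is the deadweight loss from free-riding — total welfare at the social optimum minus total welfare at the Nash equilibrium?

Neighbor i's FOC: ∂u_i/∂s_i = α_i − s_i = 0, so s_i* = α_i.
NE contributions = (2.5, 4.7, 0.5, 4.7, 0.8, 1.8); S = 15.
W^NE = (Σα)·S − ½Σα_i² = 15² − ½·54.56 = 197.72.
Planner sets s_i = Σα_j = 15 for every i, so S^SO = 6·15 = 90.
W^SO = (Σα)·S^SO − ½·6·(Σα)² = (6/2)·15² = 675.
Deadweight loss = W^SO − W^NE = 477.28.

477.28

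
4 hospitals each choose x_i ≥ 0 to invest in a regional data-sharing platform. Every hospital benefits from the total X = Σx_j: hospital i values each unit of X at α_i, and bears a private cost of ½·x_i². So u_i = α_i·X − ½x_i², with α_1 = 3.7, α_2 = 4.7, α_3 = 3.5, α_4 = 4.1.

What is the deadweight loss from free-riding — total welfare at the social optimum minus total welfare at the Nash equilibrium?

288.42

Hospital i's FOC: ∂u_i/∂x_i = α_i − x_i = 0, so x_i* = α_i.
NE contributions = (3.7, 4.7, 3.5, 4.1); X = 16.
W^NE = (Σα)·X − ½Σα_i² = 16² − ½·64.84 = 223.58.
Planner sets x_i = Σα_j = 16 for every i, so X^SO = 4·16 = 64.
W^SO = (Σα)·X^SO − ½·4·(Σα)² = (4/2)·16² = 512.
Deadweight loss = W^SO − W^NE = 288.42.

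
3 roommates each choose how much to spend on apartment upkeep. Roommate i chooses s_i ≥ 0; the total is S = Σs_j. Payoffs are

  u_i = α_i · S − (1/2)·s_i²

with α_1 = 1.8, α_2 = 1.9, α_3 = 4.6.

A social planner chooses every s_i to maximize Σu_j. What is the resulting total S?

24.9

Planner FOC: ∂(Σu_j)/∂s_i = (Σα_j) − s_i = 0, so s_i^SO = Σα_j = 8.3 for every i; S^SO = 24.9.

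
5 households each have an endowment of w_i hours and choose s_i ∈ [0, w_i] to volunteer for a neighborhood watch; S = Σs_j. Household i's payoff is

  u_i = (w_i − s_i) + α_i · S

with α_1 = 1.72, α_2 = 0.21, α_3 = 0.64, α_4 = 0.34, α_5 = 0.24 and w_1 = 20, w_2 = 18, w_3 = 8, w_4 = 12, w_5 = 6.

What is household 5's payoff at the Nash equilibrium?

∂u_i/∂s_i = α_i − 1, so household i contributes w_i if α_i > 1, else 0.
α_i > 1 for i ∈ {1}; NE contributions (20, 0, 0, 0, 0), S = 20.
u_5 = (6 − 0) + 0.24·20 = 10.8.

10.8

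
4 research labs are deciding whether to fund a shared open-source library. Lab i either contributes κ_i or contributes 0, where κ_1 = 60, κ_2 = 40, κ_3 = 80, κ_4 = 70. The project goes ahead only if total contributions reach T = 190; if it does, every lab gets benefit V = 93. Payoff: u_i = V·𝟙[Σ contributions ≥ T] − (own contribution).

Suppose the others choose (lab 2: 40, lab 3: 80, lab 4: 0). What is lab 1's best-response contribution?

0

Others' total = 120. Even contributing 60 gives 180 < 190: no benefit either way.
Best response: 0.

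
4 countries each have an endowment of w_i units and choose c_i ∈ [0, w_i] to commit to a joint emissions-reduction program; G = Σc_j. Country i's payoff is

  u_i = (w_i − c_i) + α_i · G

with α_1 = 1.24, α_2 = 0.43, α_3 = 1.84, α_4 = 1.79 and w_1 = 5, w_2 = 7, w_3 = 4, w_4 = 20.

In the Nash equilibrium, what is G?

29

∂u_i/∂c_i = α_i − 1, so country i contributes w_i if α_i > 1, else 0.
α_i > 1 for i ∈ {1, 3, 4}; NE contributions (5, 0, 4, 20), G = 29.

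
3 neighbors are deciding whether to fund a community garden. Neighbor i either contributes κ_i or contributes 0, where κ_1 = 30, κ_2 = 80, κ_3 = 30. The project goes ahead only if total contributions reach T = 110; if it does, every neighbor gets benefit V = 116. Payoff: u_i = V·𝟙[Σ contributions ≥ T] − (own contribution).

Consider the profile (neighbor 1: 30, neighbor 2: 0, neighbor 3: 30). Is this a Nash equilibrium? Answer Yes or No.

Total = 60 < 110: not provided.
Neighbor 1 (pledges 30, payoff -30): dropping to 0 → total 30, payoff 0. Profitable deviation.

No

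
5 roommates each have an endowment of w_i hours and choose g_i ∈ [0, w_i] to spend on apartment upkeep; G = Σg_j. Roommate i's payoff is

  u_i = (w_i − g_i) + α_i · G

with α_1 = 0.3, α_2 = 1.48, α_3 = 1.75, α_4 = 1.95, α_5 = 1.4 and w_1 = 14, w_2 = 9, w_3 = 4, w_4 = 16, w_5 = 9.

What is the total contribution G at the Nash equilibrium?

38

∂u_i/∂g_i = α_i − 1, so roommate i contributes w_i if α_i > 1, else 0.
α_i > 1 for i ∈ {2, 3, 4, 5}; NE contributions (0, 9, 4, 16, 9), G = 38.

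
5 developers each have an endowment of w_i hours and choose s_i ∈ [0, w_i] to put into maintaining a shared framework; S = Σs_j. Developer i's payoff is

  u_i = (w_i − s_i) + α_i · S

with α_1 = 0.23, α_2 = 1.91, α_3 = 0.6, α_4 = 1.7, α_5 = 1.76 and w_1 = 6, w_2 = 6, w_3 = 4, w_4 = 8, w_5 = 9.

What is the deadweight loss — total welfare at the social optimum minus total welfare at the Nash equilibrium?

∂u_i/∂s_i = α_i − 1, so developer i contributes w_i if α_i > 1, else 0.
α_i > 1 for i ∈ {2, 4, 5}; NE contributions (0, 6, 0, 8, 9), S = 23.
W^NE = Σw_i − S^NE + (Σα_i)·S^NE = 33 + 5.2·23 = 152.6.
Planner: ∂(Σu_j)/∂s_i = Σα_j − 1 = 5.2 > 0, so everyone contributes w_i; S^SO = 33, W^SO = 33 + 5.2·33 = 204.6.
Deadweight loss = 52.

52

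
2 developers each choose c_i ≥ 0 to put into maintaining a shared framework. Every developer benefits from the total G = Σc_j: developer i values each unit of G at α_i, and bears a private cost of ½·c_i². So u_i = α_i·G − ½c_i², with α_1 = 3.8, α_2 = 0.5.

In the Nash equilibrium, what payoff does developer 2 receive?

Developer i's FOC: ∂u_i/∂c_i = α_i − c_i = 0, so c_i* = α_i.
NE contributions = (3.8, 0.5); G = 4.3.
u_2 = α_2·G − ½·(c_2)² = 0.5·4.3 − ½·0.5² = 2.025.

2.025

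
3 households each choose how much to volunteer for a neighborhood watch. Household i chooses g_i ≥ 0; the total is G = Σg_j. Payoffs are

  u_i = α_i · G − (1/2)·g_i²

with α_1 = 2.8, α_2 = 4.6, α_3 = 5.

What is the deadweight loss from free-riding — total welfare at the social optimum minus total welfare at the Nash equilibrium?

Household i's FOC: ∂u_i/∂g_i = α_i − g_i = 0, so g_i* = α_i.
NE contributions = (2.8, 4.6, 5); G = 12.4.
W^NE = (Σα)·G − ½Σα_i² = 12.4² − ½·54 = 126.76.
Planner sets g_i = Σα_j = 12.4 for every i, so G^SO = 3·12.4 = 37.2.
W^SO = (Σα)·G^SO − ½·3·(Σα)² = (3/2)·12.4² = 230.64.
Deadweight loss = W^SO − W^NE = 103.88.

103.88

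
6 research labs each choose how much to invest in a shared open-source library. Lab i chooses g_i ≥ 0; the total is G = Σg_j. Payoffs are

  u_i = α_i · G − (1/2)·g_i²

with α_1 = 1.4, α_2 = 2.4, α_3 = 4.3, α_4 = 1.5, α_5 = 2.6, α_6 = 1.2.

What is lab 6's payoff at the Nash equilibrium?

Lab i's FOC: ∂u_i/∂g_i = α_i − g_i = 0, so g_i* = α_i.
NE contributions = (1.4, 2.4, 4.3, 1.5, 2.6, 1.2); G = 13.4.
u_6 = α_6·G − ½·(g_6)² = 1.2·13.4 − ½·1.2² = 15.36.

15.36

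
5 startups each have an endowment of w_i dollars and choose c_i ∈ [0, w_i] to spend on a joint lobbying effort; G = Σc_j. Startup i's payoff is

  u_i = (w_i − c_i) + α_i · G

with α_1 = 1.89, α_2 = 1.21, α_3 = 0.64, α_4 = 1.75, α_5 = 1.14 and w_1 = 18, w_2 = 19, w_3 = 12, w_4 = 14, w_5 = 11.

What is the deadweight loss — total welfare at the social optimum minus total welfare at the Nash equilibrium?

67.56

∂u_i/∂c_i = α_i − 1, so startup i contributes w_i if α_i > 1, else 0.
α_i > 1 for i ∈ {1, 2, 4, 5}; NE contributions (18, 19, 0, 14, 11), G = 62.
W^NE = Σw_i − G^NE + (Σα_i)·G^NE = 74 + 5.63·62 = 423.06.
Planner: ∂(Σu_j)/∂c_i = Σα_j − 1 = 5.63 > 0, so everyone contributes w_i; G^SO = 74, W^SO = 74 + 5.63·74 = 490.62.
Deadweight loss = 67.56.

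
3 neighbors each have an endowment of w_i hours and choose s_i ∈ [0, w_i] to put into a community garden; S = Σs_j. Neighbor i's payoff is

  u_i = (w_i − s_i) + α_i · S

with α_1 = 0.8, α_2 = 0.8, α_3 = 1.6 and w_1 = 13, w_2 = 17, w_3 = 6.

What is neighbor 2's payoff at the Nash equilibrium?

21.8

∂u_i/∂s_i = α_i − 1, so neighbor i contributes w_i if α_i > 1, else 0.
α_i > 1 for i ∈ {3}; NE contributions (0, 0, 6), S = 6.
u_2 = (17 − 0) + 0.8·6 = 21.8.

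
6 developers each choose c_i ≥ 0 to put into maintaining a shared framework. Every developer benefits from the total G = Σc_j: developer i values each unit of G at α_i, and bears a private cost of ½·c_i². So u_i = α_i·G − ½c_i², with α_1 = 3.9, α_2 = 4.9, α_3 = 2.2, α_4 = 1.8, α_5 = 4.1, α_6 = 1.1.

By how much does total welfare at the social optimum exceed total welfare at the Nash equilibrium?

Developer i's FOC: ∂u_i/∂c_i = α_i − c_i = 0, so c_i* = α_i.
NE contributions = (3.9, 4.9, 2.2, 1.8, 4.1, 1.1); G = 18.
W^NE = (Σα)·G − ½Σα_i² = 18² − ½·65.32 = 291.34.
Planner sets c_i = Σα_j = 18 for every i, so G^SO = 6·18 = 108.
W^SO = (Σα)·G^SO − ½·6·(Σα)² = (6/2)·18² = 972.
Deadweight loss = W^SO − W^NE = 680.66.

680.66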